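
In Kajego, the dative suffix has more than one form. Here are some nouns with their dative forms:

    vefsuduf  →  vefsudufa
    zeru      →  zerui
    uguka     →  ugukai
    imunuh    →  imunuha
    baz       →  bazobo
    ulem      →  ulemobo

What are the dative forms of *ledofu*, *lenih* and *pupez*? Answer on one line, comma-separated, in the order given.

The pattern is voicing of the final sound: -a when the stem ends in a voiceless consonant (*vefsuduf*, *imunuh*); -obo when the stem ends in a voiced consonant (*baz*, *ulem*); -i when the stem ends in a vowel (*zeru*, *uguka*).
Since the final sound of *ledofu* is /u/ (a vowel), it takes -i, giving *ledofui*.
*lenih*: final sound = /h/, a voiceless consonant → -a → *leniha*.
*pupez*: final sound = /z/, a voiced consonant → -obo → *pupezobo*.

ledofui, leniha, pupezobo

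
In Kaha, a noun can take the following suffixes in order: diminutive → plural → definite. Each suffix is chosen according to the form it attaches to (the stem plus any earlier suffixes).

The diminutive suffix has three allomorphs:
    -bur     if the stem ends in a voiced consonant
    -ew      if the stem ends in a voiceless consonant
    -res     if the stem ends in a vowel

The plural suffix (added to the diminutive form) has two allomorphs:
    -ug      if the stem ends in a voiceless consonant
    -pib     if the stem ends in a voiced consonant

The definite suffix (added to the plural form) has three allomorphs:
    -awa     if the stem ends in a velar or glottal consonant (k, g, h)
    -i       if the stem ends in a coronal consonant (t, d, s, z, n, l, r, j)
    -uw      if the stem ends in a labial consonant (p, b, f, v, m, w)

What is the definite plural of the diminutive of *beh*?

Since the final sound of *beh* is /h/ (a voiceless consonant), it takes -ew, giving *behew*.
The diminutive form *behew*: final consonant = /w/, voiced → -pib → *behewpib*.
The plural form *behewpib*: final consonant = /b/, labial → -uw → *behewpibuw*.

behewpibuw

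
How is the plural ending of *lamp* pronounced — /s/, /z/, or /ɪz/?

The stem *lamp* ends in a voiceless non-sibilant consonant.
The plural suffix surfaces as /ɪz/ after sibilants, /s/ after other voiceless consonants, and /z/ after other voiced sounds.
So the plural -s on *lamp* is pronounced /s/.

/s/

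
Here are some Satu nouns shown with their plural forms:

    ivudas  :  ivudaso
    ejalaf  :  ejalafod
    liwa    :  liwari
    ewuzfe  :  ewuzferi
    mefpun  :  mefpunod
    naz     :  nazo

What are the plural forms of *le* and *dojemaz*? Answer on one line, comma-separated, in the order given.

leri, dojemazo

Looking at the final sound of each stem: -o when the stem ends in a sibilant (*ivudas*, *naz*); -od when the stem ends in a non-sibilant consonant (*ejalaf*, *mefpun*); -ri when the stem ends in a vowel (*liwa*, *ewuzfe*).
Since the final sound of *le* is /e/ (a vowel), it takes -ri, giving *leri*.
*dojemaz*: final sound = /z/, a sibilant → -o → *dojemazo*.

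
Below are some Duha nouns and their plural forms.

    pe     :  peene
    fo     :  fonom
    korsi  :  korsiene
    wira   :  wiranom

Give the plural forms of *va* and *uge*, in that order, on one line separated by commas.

vanom, ugeene

The suffix is conditioned by the last vowel: -ene when the last vowel of the stem is a front vowel (*pe*, *korsi*); -nom when the last vowel of the stem is a back vowel (*fo*, *wira*).
Since the last vowel of *va* is /a/ (a back vowel), it takes -nom, giving *vanom*.
*uge* — last vowel /e/ (a front vowel) → -ene → *ugeene*.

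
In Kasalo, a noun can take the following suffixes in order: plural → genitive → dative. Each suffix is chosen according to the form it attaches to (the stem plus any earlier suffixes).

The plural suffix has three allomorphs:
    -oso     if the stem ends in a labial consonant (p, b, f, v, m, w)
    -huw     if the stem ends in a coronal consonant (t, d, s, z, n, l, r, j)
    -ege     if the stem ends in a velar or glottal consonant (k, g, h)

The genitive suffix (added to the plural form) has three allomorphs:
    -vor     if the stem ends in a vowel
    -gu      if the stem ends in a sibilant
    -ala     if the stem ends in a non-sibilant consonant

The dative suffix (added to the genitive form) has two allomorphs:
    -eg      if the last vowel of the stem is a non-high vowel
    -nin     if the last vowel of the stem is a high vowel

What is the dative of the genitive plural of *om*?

omosovoreg

*om*: final consonant = /m/, labial → -oso → *omoso*.
The plural form *omoso* — final sound /o/ (a vowel) → -vor → *omosovor*.
Since the last vowel of the genitive form *omosovor* is /o/ (a non-high vowel), it takes -eg, giving *omosovoreg*.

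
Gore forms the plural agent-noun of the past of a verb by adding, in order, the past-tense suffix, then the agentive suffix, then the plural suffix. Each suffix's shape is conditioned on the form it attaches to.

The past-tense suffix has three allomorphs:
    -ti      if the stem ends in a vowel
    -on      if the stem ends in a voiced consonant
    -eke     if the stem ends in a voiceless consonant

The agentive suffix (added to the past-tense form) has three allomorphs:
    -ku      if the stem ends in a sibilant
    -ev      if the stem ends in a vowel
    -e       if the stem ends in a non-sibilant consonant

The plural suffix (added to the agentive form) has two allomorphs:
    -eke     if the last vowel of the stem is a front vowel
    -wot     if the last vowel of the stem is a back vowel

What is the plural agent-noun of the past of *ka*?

The final sound of *ka* is /a/, which is a vowel, so the past-tense suffix is -ti, giving *kati*.
Since the final sound of the past-tense form *kati* is /i/ (a vowel), it takes -ev, giving *katiev*.
Since the last vowel of the agentive form *katiev* is /e/ (a front vowel), it takes -eke, giving *katieveke*.

katieveke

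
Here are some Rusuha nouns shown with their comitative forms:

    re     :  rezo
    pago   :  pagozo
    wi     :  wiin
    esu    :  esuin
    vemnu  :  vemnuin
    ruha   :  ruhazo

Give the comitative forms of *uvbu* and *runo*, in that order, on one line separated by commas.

The alternation tracks the last vowel of the stem — -in when the last vowel of the stem is a high vowel (*wi*, *esu*, *vemnu*); -zo when the last vowel of the stem is a non-high vowel (*re*, *pago*, *ruha*).
Since the last vowel of *uvbu* is /u/ (a high vowel), it takes -in, giving *uvbuin*.
*runo* — last vowel /o/ (a non-high vowel) → -zo → *runozo*.

uvbuin, runozo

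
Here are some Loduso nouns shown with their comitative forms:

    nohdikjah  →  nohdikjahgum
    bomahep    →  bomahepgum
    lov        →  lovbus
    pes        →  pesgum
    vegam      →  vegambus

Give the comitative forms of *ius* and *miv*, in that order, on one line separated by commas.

iusgum, mivbus

The suffix is conditioned by the final consonant: -gum when the stem ends in a voiceless consonant (*nohdikjah*, *bomahep*, *pes*); -bus when the stem ends in a voiced consonant (*lov*, *vegam*).
*ius*: final consonant = /s/, voiceless → -gum → *iusgum*.
The final consonant of *miv* is /v/, which is voiced, so the suffix is -bus, giving *mivbus*.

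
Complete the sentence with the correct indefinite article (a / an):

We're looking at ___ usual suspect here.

The indefinite article is chosen by the initial *sound* of the following word, not its spelling.
*usual* begins with the sound /juː/ (u pronounced /juː/) — a consonant sound.
So the article is *a*: We're looking at a usual suspect here.

a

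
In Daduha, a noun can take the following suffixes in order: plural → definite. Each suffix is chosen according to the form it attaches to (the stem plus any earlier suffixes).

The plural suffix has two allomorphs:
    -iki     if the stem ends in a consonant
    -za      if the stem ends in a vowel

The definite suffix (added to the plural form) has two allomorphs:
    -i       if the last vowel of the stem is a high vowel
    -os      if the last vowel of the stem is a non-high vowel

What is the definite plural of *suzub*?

Since the final sound of *suzub* is /b/ (a consonant), it takes -iki, giving *suzubiki*.
The plural form *suzubiki* — last vowel /i/ (a high vowel) → -i → *suzubikii*.

suzubikii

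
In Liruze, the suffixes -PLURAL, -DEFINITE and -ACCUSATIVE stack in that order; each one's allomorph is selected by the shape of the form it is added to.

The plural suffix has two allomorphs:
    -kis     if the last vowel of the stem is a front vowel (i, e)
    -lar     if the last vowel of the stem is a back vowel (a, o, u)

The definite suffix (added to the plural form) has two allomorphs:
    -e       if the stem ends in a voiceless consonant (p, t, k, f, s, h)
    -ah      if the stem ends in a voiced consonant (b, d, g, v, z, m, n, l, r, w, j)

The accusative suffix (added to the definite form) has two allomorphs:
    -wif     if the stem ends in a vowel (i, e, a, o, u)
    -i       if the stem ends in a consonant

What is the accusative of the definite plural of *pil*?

pilkisewif

Since the last vowel of *pil* is /i/ (a front vowel), it takes -kis, giving *pilkis*.
The plural form *pilkis*: final consonant = /s/, voiceless → -e → *pilkise*.
The definite form *pilkise* — final sound /e/ (a vowel) → -wif → *pilkisewif*.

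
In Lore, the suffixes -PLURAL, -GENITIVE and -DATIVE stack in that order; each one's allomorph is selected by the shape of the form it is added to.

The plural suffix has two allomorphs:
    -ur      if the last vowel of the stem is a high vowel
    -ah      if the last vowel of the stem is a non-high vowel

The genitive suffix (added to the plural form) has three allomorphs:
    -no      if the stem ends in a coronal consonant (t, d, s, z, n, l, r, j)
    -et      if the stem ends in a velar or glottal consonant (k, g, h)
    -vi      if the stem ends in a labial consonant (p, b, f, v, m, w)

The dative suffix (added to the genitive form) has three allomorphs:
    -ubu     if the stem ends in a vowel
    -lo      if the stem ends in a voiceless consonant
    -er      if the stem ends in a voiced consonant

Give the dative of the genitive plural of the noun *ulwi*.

Since the last vowel of *ulwi* is /i/ (a high vowel), it takes -ur, giving *ulwiur*.
The plural form *ulwiur* — final consonant /r/ (coronal) → -no → *ulwiurno*.
The genitive form *ulwiurno* — final sound /o/ (a vowel) → -ubu → *ulwiurnoubu*.

ulwiurnoubu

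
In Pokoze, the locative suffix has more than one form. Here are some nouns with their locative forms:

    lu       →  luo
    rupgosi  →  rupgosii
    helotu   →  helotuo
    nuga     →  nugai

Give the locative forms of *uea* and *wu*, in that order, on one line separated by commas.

The suffix is conditioned by the last vowel: -o when the last vowel of the stem is a rounded vowel (*lu*, *helotu*); -i when the last vowel of the stem is an unrounded vowel (*rupgosi*, *nuga*).
Since the last vowel of *uea* is /a/ (an unrounded vowel), it takes -i, giving *ueai*.
Since the last vowel of *wu* is /u/ (a rounded vowel), it takes -o, giving *wuo*.

ueai, wuo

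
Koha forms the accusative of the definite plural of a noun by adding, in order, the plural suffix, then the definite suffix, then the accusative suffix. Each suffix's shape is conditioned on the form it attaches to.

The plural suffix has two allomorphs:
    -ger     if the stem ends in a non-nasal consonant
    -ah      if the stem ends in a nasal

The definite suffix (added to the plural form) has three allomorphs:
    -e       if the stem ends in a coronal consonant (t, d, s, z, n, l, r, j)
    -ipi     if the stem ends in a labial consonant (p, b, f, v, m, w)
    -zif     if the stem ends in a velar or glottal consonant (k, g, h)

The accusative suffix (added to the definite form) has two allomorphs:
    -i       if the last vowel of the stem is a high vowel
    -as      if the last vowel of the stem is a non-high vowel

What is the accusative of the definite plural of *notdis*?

Since the final consonant of *notdis* is /s/ (non-nasal), it takes -ger, giving *notdisger*.
The plural form *notdisger*: final consonant = /r/, coronal → -e → *notdisgere*.
The definite form *notdisgere*: last vowel = /e/, a non-high vowel → -as → *notdisgereas*.

notdisgereas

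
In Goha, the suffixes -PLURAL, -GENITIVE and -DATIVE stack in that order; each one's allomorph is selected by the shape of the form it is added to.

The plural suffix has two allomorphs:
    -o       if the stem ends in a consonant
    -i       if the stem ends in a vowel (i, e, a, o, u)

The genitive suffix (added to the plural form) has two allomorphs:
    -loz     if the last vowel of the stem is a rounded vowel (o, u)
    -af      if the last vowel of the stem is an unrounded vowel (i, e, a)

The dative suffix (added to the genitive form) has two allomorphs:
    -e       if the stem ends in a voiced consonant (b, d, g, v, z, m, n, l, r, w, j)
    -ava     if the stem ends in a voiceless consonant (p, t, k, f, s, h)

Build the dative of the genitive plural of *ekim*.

ekimoloze

The final sound of *ekim* is /m/, which is a consonant, so the plural suffix is -o, giving *ekimo*.
The plural form *ekimo* — last vowel /o/ (a rounded vowel) → -loz → *ekimoloz*.
The genitive form *ekimoloz*: final consonant = /z/, voiced → -e → *ekimoloze*.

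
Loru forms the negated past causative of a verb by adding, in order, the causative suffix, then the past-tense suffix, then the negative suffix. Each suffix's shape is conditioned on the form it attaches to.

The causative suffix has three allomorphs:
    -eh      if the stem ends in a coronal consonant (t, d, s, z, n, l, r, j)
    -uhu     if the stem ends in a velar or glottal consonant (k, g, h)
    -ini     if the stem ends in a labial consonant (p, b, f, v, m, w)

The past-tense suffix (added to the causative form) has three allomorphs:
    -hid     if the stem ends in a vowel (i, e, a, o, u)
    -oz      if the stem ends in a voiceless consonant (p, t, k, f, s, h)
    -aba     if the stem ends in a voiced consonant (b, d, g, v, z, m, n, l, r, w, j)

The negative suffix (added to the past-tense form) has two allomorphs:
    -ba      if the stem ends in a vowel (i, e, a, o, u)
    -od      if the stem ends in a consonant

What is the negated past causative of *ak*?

*ak* — final consonant /k/ (velar/glottal) → -uhu → *akuhu*.
Since the final sound of the causative form *akuhu* is /u/ (a vowel), it takes -hid, giving *akuhuhid*.
The past-tense form *akuhuhid* — final sound /d/ (a consonant) → -od → *akuhuhidod*.

akuhuhidod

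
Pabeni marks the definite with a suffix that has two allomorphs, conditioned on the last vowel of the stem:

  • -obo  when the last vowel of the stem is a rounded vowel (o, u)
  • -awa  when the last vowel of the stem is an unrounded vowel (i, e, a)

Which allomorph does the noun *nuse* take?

-awa

The last vowel of *nuse* is /e/, which is an unrounded vowel, so the suffix is -awa.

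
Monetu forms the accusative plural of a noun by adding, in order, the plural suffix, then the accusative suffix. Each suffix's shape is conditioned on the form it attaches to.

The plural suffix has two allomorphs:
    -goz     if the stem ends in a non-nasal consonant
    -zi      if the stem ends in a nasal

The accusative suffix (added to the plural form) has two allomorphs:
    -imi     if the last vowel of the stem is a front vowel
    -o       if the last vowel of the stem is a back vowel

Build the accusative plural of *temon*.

*temon*: final consonant = /n/, a nasal → -zi → *temonzi*.
The plural form *temonzi*: last vowel = /i/, a front vowel → -imi → *temonziimi*.

temonziimi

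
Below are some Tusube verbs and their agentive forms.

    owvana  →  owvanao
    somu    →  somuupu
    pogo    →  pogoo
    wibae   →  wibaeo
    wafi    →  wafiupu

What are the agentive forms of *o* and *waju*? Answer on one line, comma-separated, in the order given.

Looking at the last vowel of each stem: -upu when the last vowel of the stem is a high vowel (*somu*, *wafi*); -o when the last vowel of the stem is a non-high vowel (*owvana*, *pogo*, *wibae*).
*o* — last vowel /o/ (a non-high vowel) → -o → *oo*.
The last vowel of *waju* is /u/, which is a high vowel, so the suffix is -upu, giving *wajuupu*.

oo, wajuupu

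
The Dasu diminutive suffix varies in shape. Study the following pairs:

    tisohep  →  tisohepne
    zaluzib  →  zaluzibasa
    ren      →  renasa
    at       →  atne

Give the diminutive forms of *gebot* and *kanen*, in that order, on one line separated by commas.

The pattern is voicing of the final consonant: -ne when the stem ends in a voiceless consonant (*tisohep*, *at*); -asa when the stem ends in a voiced consonant (*zaluzib*, *ren*).
*gebot*: final consonant = /t/, voiceless → -ne → *gebotne*.
Since the final consonant of *kanen* is /n/ (voiced), it takes -asa, giving *kanenasa*.

gebotne, kanenasa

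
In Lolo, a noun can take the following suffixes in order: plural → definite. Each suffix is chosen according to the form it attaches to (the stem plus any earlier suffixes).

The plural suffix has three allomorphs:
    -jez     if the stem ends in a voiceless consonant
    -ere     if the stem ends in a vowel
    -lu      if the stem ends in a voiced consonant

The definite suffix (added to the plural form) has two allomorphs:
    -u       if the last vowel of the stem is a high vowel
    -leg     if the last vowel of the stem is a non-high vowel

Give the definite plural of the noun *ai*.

Since the final sound of *ai* is /i/ (a vowel), it takes -ere, giving *aiere*.
Since the last vowel of the plural form *aiere* is /e/ (a non-high vowel), it takes -leg, giving *aiereleg*.

aiereleg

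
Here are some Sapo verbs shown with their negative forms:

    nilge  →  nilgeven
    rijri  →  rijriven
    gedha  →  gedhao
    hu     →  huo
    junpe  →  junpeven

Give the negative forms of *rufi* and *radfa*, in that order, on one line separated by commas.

rufiven, radfao

Looking at the last vowel of each stem: -ven when the last vowel of the stem is a front vowel (*nilge*, *rijri*, *junpe*); -o when the last vowel of the stem is a back vowel (*gedha*, *hu*).
*rufi*: last vowel = /i/, a front vowel → -ven → *rufiven*.
*radfa*: last vowel = /a/, a back vowel → -o → *radfao*.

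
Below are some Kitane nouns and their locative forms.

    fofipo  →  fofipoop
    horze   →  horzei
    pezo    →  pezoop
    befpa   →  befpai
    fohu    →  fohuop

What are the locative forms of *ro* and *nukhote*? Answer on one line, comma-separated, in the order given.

roop, nukhotei

The alternation tracks the last vowel of the stem — -op when the last vowel of the stem is a rounded vowel (*fofipo*, *pezo*, *fohu*); -i when the last vowel of the stem is an unrounded vowel (*horze*, *befpa*).
*ro* — last vowel /o/ (a rounded vowel) → -op → *roop*.
The last vowel of *nukhote* is /e/, which is an unrounded vowel, so the suffix is -i, giving *nukhotei*.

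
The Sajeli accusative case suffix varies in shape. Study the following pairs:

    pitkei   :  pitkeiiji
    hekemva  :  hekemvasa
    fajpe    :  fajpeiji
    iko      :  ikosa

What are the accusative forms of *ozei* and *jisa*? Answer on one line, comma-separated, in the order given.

The suffix is conditioned by the last vowel: -iji when the last vowel of the stem is a front vowel (*pitkei*, *fajpe*); -sa when the last vowel of the stem is a back vowel (*hekemva*, *iko*).
The last vowel of *ozei* is /i/, which is a front vowel, so the suffix is -iji, giving *ozeiiji*.
*jisa*: last vowel = /a/, a back vowel → -sa → *jisasa*.

ozeiiji, jisasa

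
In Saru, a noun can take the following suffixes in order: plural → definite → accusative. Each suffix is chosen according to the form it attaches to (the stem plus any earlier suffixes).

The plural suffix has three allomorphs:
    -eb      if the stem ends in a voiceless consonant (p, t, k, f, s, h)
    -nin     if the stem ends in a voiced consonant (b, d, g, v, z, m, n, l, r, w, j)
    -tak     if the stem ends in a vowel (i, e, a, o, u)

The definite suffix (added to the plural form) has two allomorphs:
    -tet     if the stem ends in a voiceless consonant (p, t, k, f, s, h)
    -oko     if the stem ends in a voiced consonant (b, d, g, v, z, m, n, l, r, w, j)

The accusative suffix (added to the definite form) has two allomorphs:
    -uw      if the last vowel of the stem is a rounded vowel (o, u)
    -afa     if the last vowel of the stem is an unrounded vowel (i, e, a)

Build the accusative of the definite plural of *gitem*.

gitemninokouw

*gitem* — final sound /m/ (a voiced consonant) → -nin → *gitemnin*.
Since the final consonant of the plural form *gitemnin* is /n/ (voiced), it takes -oko, giving *gitemninoko*.
The definite form *gitemninoko*: last vowel = /o/, a rounded vowel → -uw → *gitemninokouw*.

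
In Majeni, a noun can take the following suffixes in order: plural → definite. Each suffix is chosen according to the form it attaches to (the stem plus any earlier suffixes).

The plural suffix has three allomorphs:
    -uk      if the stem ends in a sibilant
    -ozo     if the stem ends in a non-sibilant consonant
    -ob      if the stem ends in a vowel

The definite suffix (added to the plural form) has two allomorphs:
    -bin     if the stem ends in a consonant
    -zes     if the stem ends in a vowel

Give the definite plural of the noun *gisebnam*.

The final sound of *gisebnam* is /m/, which is a non-sibilant consonant, so the plural suffix is -ozo, giving *gisebnamozo*.
The final sound of the plural form *gisebnamozo* is /o/, which is a vowel, so the definite suffix is -zes, giving *gisebnamozozes*.

gisebnamozozes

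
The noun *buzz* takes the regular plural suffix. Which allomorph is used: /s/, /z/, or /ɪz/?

/ɪz/

The stem *buzz* ends in a sibilant (/s, z, ʃ, ʒ, tʃ, dʒ/).
The plural suffix surfaces as /ɪz/ after sibilants, /s/ after other voiceless consonants, and /z/ after other voiced sounds.
So the plural -s on *buzz* is pronounced /ɪz/.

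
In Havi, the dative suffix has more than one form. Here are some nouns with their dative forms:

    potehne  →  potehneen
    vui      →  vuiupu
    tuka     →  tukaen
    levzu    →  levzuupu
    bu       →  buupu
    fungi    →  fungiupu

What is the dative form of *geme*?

gemeen

The pattern is height harmony: -upu when the last vowel of the stem is a high vowel (*vui*, *levzu*, *bu*, *fungi*); -en when the last vowel of the stem is a non-high vowel (*potehne*, *tuka*).
*geme* — last vowel /e/ (a non-high vowel) → -en → *gemeen*.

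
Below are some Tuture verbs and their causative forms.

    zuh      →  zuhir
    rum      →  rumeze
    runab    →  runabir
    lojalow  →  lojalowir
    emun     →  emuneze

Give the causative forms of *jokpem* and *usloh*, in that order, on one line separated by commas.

jokpemeze, uslohir

Looking at the final consonant of each stem: -eze when the stem ends in a nasal (*rum*, *emun*); -ir when the stem ends in a non-nasal consonant (*zuh*, *runab*, *lojalow*).
*jokpem*: final consonant = /m/, a nasal → -eze → *jokpemeze*.
*usloh*: final consonant = /h/, non-nasal → -ir → *uslohir*.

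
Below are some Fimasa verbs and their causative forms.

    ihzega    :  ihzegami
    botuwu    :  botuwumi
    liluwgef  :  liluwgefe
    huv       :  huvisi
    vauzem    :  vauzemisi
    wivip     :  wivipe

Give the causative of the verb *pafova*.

pafovami

The pattern is voicing of the final sound: -e when the stem ends in a voiceless consonant (*liluwgef*, *wivip*); -isi when the stem ends in a voiced consonant (*huv*, *vauzem*); -mi when the stem ends in a vowel (*ihzega*, *botuwu*).
The final sound of *pafova* is /a/, which is a vowel, so the suffix is -mi, giving *pafovami*.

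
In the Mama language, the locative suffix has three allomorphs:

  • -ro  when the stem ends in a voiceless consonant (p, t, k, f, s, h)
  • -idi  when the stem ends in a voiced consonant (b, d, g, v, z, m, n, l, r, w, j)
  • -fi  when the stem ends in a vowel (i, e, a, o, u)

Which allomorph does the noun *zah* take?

-ro

Since the final sound of *zah* is /h/ (a voiceless consonant), it takes -ro.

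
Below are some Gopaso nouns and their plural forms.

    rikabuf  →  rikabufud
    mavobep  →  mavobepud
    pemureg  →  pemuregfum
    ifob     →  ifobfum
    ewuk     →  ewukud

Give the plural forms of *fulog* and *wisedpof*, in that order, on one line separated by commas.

fulogfum, wisedpofud

The suffix is conditioned by the final consonant: -ud when the stem ends in a voiceless consonant (*rikabuf*, *mavobep*, *ewuk*); -fum when the stem ends in a voiced consonant (*pemureg*, *ifob*).
*fulog*: final consonant = /g/, voiced → -fum → *fulogfum*.
Since the final consonant of *wisedpof* is /f/ (voiceless), it takes -ud, giving *wisedpofud*.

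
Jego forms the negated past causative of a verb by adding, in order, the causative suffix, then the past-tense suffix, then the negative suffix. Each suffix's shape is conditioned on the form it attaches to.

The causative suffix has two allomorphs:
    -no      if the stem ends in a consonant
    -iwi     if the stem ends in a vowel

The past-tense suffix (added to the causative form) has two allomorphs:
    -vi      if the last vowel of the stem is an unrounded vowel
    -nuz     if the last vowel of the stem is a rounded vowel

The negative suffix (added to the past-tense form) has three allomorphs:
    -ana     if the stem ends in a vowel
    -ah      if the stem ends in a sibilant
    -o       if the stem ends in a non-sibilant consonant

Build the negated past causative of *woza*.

*woza*: final sound = /a/, a vowel → -iwi → *wozaiwi*.
The causative form *wozaiwi* — last vowel /i/ (an unrounded vowel) → -vi → *wozaiwivi*.
The past-tense form *wozaiwivi*: final sound = /i/, a vowel → -ana → *wozaiwiviana*.

wozaiwiviana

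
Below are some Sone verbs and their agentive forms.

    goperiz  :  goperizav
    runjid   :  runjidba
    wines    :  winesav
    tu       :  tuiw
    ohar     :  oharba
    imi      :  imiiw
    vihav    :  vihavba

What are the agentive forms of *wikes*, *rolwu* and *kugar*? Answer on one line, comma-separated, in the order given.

wikesav, rolwuiw, kugarba

The suffix is conditioned by the final sound: -av when the stem ends in a sibilant (*goperiz*, *wines*); -ba when the stem ends in a non-sibilant consonant (*runjid*, *ohar*, *vihav*); -iw when the stem ends in a vowel (*tu*, *imi*).
The final sound of *wikes* is /s/, which is a sibilant, so the suffix is -av, giving *wikesav*.
Since the final sound of *rolwu* is /u/ (a vowel), it takes -iw, giving *rolwuiw*.
Since the final sound of *kugar* is /r/ (a non-sibilant consonant), it takes -ba, giving *kugarba*.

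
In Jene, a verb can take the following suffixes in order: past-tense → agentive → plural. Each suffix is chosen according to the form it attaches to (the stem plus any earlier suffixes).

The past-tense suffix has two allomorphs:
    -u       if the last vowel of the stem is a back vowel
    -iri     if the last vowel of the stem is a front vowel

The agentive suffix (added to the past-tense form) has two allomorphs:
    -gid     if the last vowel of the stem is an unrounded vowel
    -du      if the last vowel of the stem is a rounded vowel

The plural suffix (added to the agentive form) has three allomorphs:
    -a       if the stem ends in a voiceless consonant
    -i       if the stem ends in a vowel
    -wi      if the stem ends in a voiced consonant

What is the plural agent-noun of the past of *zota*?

zotaudui

*zota*: last vowel = /a/, a back vowel → -u → *zotau*.
The last vowel of the past-tense form *zotau* is /u/, which is a rounded vowel, so the agentive suffix is -du, giving *zotaudu*.
The agentive form *zotaudu*: final sound = /u/, a vowel → -i → *zotaudui*.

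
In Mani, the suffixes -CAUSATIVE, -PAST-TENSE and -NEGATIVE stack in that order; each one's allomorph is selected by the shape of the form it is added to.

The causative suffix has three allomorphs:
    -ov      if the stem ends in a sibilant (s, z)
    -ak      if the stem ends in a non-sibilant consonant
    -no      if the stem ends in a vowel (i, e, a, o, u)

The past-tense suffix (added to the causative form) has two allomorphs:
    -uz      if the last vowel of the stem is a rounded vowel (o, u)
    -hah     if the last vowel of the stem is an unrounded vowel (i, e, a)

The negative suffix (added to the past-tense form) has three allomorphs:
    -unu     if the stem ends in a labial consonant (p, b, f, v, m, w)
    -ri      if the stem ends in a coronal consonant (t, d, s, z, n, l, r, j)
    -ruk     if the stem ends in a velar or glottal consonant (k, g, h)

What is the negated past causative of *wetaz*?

wetazovuzri

*wetaz* — final sound /z/ (a sibilant) → -ov → *wetazov*.
The last vowel of the causative form *wetazov* is /o/, which is a rounded vowel, so the past-tense suffix is -uz, giving *wetazovuz*.
Since the final consonant of the past-tense form *wetazovuz* is /z/ (coronal), it takes -ri, giving *wetazovuzri*.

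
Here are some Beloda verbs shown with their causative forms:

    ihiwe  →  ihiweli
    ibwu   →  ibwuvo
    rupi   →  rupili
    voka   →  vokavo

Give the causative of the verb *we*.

The pattern is front/back vowel harmony: -li when the last vowel of the stem is a front vowel (*ihiwe*, *rupi*); -vo when the last vowel of the stem is a back vowel (*ibwu*, *voka*).
*we* — last vowel /e/ (a front vowel) → -li → *weli*.

weli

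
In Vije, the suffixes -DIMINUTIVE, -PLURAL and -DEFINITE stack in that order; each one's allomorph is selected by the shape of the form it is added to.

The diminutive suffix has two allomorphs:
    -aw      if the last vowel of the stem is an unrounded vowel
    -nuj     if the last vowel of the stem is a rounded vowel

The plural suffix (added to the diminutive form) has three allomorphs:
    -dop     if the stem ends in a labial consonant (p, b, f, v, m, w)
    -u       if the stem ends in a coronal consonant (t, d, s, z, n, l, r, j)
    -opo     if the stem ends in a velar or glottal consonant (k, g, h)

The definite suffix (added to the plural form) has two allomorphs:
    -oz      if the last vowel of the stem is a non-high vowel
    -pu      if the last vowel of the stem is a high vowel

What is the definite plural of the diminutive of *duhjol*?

Since the last vowel of *duhjol* is /o/ (a rounded vowel), it takes -nuj, giving *duhjolnuj*.
Since the final consonant of the diminutive form *duhjolnuj* is /j/ (coronal), it takes -u, giving *duhjolnuju*.
The plural form *duhjolnuju* — last vowel /u/ (a high vowel) → -pu → *duhjolnujupu*.

duhjolnujupu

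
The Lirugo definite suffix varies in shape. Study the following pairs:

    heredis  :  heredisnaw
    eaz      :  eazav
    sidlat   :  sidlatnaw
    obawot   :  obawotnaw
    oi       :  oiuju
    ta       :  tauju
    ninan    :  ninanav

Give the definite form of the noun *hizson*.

hizsonav

The pattern is voicing of the final sound: -naw when the stem ends in a voiceless consonant (*heredis*, *sidlat*, *obawot*); -av when the stem ends in a voiced consonant (*eaz*, *ninan*); -uju when the stem ends in a vowel (*oi*, *ta*).
The final sound of *hizson* is /n/, which is a voiced consonant, so the suffix is -av, giving *hizsonav*.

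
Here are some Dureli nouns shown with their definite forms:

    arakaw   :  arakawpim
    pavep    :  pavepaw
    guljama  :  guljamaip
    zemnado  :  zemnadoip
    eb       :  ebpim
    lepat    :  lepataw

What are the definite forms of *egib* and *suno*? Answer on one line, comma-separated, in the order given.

The suffix is conditioned by the final sound: -aw when the stem ends in a voiceless consonant (*pavep*, *lepat*); -pim when the stem ends in a voiced consonant (*arakaw*, *eb*); -ip when the stem ends in a vowel (*guljama*, *zemnado*).
Since the final sound of *egib* is /b/ (a voiced consonant), it takes -pim, giving *egibpim*.
*suno* — final sound /o/ (a vowel) → -ip → *sunoip*.

egibpim, sunoip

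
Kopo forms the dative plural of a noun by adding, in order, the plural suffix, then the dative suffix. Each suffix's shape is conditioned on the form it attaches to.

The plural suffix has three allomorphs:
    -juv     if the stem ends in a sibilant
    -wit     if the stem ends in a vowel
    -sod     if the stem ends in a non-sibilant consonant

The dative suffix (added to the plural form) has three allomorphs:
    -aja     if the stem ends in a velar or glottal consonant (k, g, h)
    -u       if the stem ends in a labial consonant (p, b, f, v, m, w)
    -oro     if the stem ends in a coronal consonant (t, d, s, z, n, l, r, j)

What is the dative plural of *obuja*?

Since the final sound of *obuja* is /a/ (a vowel), it takes -wit, giving *obujawit*.
The final consonant of the plural form *obujawit* is /t/, which is coronal, so the dative suffix is -oro, giving *obujawitoro*.

obujawitoro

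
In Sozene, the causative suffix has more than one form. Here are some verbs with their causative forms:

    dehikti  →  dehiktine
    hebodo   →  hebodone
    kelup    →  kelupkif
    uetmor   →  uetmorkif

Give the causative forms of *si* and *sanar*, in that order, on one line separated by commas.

sine, sanarkif

Looking at the final sound of each stem: -kif when the stem ends in a consonant (*kelup*, *uetmor*); -ne when the stem ends in a vowel (*dehikti*, *hebodo*).
*si* — final sound /i/ (a vowel) → -ne → *sine*.
*sanar* — final sound /r/ (a consonant) → -kif → *sanarkif*.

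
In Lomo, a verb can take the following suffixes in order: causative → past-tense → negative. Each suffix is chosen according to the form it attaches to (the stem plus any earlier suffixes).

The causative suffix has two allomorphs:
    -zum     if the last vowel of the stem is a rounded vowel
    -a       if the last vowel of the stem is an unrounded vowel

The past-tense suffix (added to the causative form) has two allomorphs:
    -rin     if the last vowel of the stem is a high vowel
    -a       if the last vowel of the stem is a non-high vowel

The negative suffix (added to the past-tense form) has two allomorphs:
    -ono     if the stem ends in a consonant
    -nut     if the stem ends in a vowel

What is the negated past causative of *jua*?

juaaanut

The last vowel of *jua* is /a/, which is an unrounded vowel, so the causative suffix is -a, giving *juaa*.
The causative form *juaa* — last vowel /a/ (a non-high vowel) → -a → *juaaa*.
The past-tense form *juaaa*: final sound = /a/, a vowel → -nut → *juaaanut*.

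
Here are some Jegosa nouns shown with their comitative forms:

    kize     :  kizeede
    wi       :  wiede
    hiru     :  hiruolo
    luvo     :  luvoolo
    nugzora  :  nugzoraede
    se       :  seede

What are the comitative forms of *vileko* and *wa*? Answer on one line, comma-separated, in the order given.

vilekoolo, waede

Looking at the last vowel of each stem: -olo when the last vowel of the stem is a rounded vowel (*hiru*, *luvo*); -ede when the last vowel of the stem is an unrounded vowel (*kize*, *wi*, *nugzora*, *se*).
*vileko* — last vowel /o/ (a rounded vowel) → -olo → *vilekoolo*.
The last vowel of *wa* is /a/, which is an unrounded vowel, so the suffix is -ede, giving *waede*.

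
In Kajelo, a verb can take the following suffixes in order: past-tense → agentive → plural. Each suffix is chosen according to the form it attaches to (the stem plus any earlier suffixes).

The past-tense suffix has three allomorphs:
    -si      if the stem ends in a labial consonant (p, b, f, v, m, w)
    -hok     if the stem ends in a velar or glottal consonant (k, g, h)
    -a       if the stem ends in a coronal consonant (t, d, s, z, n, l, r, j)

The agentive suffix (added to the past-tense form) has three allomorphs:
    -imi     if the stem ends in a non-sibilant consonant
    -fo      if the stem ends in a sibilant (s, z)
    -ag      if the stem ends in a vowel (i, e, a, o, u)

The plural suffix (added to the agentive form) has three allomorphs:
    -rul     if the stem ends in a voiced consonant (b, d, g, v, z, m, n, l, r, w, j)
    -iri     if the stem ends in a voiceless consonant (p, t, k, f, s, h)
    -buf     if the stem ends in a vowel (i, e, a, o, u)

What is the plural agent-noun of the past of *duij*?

*duij* — final consonant /j/ (coronal) → -a → *duija*.
The final sound of the past-tense form *duija* is /a/, which is a vowel, so the agentive suffix is -ag, giving *duijaag*.
The final sound of the agentive form *duijaag* is /g/, which is a voiced consonant, so the plural suffix is -rul, giving *duijaagrul*.

duijaagrul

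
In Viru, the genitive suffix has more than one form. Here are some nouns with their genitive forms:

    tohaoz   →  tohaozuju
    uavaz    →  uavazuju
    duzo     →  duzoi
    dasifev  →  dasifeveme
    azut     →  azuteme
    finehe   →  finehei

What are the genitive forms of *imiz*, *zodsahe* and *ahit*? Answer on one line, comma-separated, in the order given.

The suffix is conditioned by the final sound: -uju when the stem ends in a sibilant (*tohaoz*, *uavaz*); -eme when the stem ends in a non-sibilant consonant (*dasifev*, *azut*); -i when the stem ends in a vowel (*duzo*, *finehe*).
*imiz*: final sound = /z/, a sibilant → -uju → *imizuju*.
Since the final sound of *zodsahe* is /e/ (a vowel), it takes -i, giving *zodsahei*.
*ahit*: final sound = /t/, a non-sibilant consonant → -eme → *ahiteme*.

imizuju, zodsahei, ahiteme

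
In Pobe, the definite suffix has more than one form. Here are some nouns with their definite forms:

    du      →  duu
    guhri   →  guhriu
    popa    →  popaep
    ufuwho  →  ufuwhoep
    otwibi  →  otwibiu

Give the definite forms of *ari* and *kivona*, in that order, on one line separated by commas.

The alternation tracks the last vowel of the stem — -u when the last vowel of the stem is a high vowel (*du*, *guhri*, *otwibi*); -ep when the last vowel of the stem is a non-high vowel (*popa*, *ufuwho*).
Since the last vowel of *ari* is /i/ (a high vowel), it takes -u, giving *ariu*.
*kivona*: last vowel = /a/, a non-high vowel → -ep → *kivonaep*.

ariu, kivonaep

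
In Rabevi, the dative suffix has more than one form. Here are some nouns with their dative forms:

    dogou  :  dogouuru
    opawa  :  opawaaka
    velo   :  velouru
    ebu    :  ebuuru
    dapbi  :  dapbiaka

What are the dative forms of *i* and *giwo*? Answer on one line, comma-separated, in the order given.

The pattern is rounding harmony: -uru when the last vowel of the stem is a rounded vowel (*dogou*, *velo*, *ebu*); -aka when the last vowel of the stem is an unrounded vowel (*opawa*, *dapbi*).
Since the last vowel of *i* is /i/ (an unrounded vowel), it takes -aka, giving *iaka*.
*giwo* — last vowel /o/ (a rounded vowel) → -uru → *giwouru*.

iaka, giwouru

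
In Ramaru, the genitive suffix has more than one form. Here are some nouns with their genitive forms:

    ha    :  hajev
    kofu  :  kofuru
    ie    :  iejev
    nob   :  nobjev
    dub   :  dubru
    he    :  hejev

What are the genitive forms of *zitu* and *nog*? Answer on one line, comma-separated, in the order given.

zituru, nogjev

The pattern is height harmony: -ru when the last vowel of the stem is a high vowel (*kofu*, *dub*); -jev when the last vowel of the stem is a non-high vowel (*ha*, *ie*, *nob*, *he*).
Since the last vowel of *zitu* is /u/ (a high vowel), it takes -ru, giving *zituru*.
*nog*: last vowel = /o/, a non-high vowel → -jev → *nogjev*.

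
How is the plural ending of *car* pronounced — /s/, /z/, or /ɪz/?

The stem *car* ends in a voiced non-sibilant sound.
The plural suffix surfaces as /ɪz/ after sibilants, /s/ after other voiceless consonants, and /z/ after other voiced sounds.
So the plural -s on *car* is pronounced /z/.

/z/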